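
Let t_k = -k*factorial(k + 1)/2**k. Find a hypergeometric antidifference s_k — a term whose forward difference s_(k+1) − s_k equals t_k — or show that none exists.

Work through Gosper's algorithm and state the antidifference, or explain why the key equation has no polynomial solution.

s_k = -2**(1 - k)*factorial(k + 1)

r(k) = (k + 1)*(k + 2)/(2*k) after simplifying.
Factor: A=k/2 + 1; B=1; C=k.
Need (k/2 + 1)·f(k+1) − (1)·f(k) = k.
d = 0 from the (1,0,1) case.
Match coefficients ⇒ f(k) = 2.
Get s_k = R·t_k = -2**(1 - k)*factorial(k + 1) with R(k) = B(k−1)f(k)/C(k) = 2/k.
Check: Δs_k = -k*factorial(k + 1)/2**k. ✓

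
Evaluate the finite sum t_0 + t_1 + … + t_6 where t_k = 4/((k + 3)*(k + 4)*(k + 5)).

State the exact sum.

Σ = 49/330

The ratio is (k + 3)/(k + 6).
Gosper form: A/B · C(k+1)/C(k) with A=k + 3, B=k + 6, C=1.
Set up (k + 3)·f(k+1) − (k + 5)·f(k) − (1) = 0.
Bound: deg f ≤ 2.
Coefficient equations give f(k) = k*(k + 7)/24.
Get s_k = R·t_k = k*(k + 7)/(6*(k + 3)*(k + 4)) with R(k) = B(k−1)f(k)/C(k) = k*(k + 5)*(k + 7)/24.
Verify: 4/(k**3 + 12*k**2 + 47*k + 60) matches t_k.
Σ_(k=0)^(6) t_k = s_(7) − s_(0) = 49/330 − (0) = 49/330.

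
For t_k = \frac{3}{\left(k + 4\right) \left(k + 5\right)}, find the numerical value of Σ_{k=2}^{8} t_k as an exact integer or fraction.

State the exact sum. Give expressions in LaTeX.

The ratio is (k + 4)/(k + 6).
Gosper form: A/B · C(k+1)/C(k) with A=k + 4, B=k + 6, C=1.
Solve (k + 4)·f(k+1) − (k + 5)·f(k) = 1.
deg f ≤ 1 (via 1,1,0).
Solving with deg f ≤ 1: f(k) = k/4.
R(k) = B(k−1)·f(k)/C(k) = k*(k + 5)/4; s_k = R·t_k = 3*k/(4*(k + 4)).
Verify: 3/(k**2 + 9*k + 20) matches t_k.
Σ_(k=2)^(8) t_k = s_(9) − s_(2) = 27/52 − (1/4) = 7/26.

Σ = 7/26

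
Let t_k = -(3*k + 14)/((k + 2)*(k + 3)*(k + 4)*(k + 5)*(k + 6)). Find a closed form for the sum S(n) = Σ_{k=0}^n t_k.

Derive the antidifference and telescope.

Step 1: r(k) = (k + 2)*(3*k + 17)/((k + 7)*(3*k + 14)).
Normal form (A,B,C) = (k + 2, k + 7, k + 14/3).
Solve (k + 2)·f(k+1) − (k + 6)·f(k) = k + 14/3.
deg f ≤ 4 (via 1,1,1).
A polynomial solution: f(k) = k*(k + 4)*(k**2 + 10*k + 31)/90.
Get s_k = R·t_k = k*(-k**2 - 10*k - 31)/(30*(k**3 + 10*k**2 + 31*k + 30)) with R(k) = B(k−1)f(k)/C(k) = k*(k + 4)*(k + 6)*(k**2 + 10*k + 31)/(30*(3*k + 14)).
Check: Δs_k = (-3*k - 14)/(k**5 + 20*k**4 + 155*k**3 + 580*k**2 + 1044*k + 720). ✓
Evaluate: s_(n+1) = (-n**3 - 13*n**2 - 54*n - 42)/(30*(n**3 + 13*n**2 + 54*n + 72)); subtract s_(0) = 0 ⇒ S(n) = (-n**3 - 13*n**2 - 54*n - 42)/(30*(n**3 + 13*n**2 + 54*n + 72)).

S(n) = (-n**3 - 13*n**2 - 54*n - 42)/(30*(n**3 + 13*n**2 + 54*n + 72))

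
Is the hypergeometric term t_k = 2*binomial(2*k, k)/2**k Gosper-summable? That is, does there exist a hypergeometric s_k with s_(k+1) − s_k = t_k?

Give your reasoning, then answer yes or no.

No; the degree bound rules out any f.

Ratio r(k) = (2*k + 1)/(k + 1).
Normal form (A,B,C) = (2*k + 1, k + 1, 1).
Solve (2*k + 1)·f(k+1) − (k)·f(k) = 1.
deg f ≤ -1 (via 1,1,0).
deg f ≤ -1 is impossible — no certificate.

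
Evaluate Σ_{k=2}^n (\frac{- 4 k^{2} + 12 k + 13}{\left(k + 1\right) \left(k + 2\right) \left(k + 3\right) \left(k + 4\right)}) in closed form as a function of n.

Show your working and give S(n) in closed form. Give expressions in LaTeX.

S(n) = \frac{- 13 n^{3} + 123 n^{2} + 142 n - 252}{60 \left(n^{3} + 9 n^{2} + 26 n + 24\right)}

Ratio r(k) = (4*k**3 - 25*k - 21)/(4*k**3 + 8*k**2 - 73*k - 65).
A = k + 1, B = k + 5, C = k**2 - 3*k - 13/4.
f must satisfy (k + 1)·f(k+1) − (k + 4)·f(k) = k**2 - 3*k - 13/4.
Bound: deg f ≤ 3.
A polynomial solution: f(k) = -k*(k**2 + 14*k + 11)/8.
Certificate R = B(k−1)f/C = -k*(k + 4)*(k**2 + 14*k + 11)/(2*(4*k**2 - 12*k - 13)) gives s_k = k*(k**2 + 14*k + 11)/(2*(k + 1)*(k + 2)*(k + 3)).
Check: Δs_k = (-4*k**2 + 12*k + 13)/(k**4 + 10*k**3 + 35*k**2 + 50*k + 24). ✓
Σ_(k=2)^n t_k = s_(n+1) − s_(2) = ((n**3 + 17*n**2 + 42*n + 26)/(2*(n**3 + 9*n**2 + 26*n + 24))) − (43/60), i.e. (-13*n**3 + 123*n**2 + 142*n - 252)/(60*(n**3 + 9*n**2 + 26*n + 24)).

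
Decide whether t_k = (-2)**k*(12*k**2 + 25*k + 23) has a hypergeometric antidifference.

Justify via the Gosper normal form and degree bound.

Ratio r(k) = 2*(-12*k**2 - 49*k - 60)/(12*k**2 + 25*k + 23).
Take A(k)=-2, B(k)=1, C(k)=k**2 + 25*k/12 + 23/12.
Key eq: (-2)·f(k+1) = (1)·f(k) + (k**2 + 25*k/12 + 23/12).
Bound: deg f ≤ 2.
Solving with deg f ≤ 2: f(k) = -(4*k**2 + 3*k + 3)/12.
R(k) = B(k−1)·f(k)/C(k) = -(4*k**2 + 3*k + 3)/(12*k**2 + 25*k + 23); s_k = R·t_k = (-2)**k*(-4*k**2 - 3*k - 3).
Δs = (-2)**k*(12*k**2 + 25*k + 23), as required.

Yes. s_k = (-2)**k*(-4*k**2 - 3*k - 3).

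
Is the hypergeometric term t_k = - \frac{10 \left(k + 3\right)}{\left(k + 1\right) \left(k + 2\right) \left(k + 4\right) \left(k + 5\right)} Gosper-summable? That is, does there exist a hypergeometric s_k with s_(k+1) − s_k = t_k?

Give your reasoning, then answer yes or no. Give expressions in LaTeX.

Yes. s_k = \frac{5 k \left(- k - 5\right)}{4 \left(k^{2} + 5 k + 4\right)}.

Step 1: r(k) = (k + 1)*(k + 4)**2/((k + 3)**2*(k + 6)).
Gosper form: A/B · C(k+1)/C(k) with A=k + 1, B=k + 6, C=k**2 + 6*k + 9.
Set up (k + 1)·f(k+1) − (k + 5)·f(k) − (k**2 + 6*k + 9) = 0.
deg f ≤ 4 (via 1,1,2).
Solving with deg f ≤ 4: f(k) = k*(k + 2)*(k + 3)*(k + 5)/8.
Get s_k = R·t_k = 5*k*(-k - 5)/(4*(k**2 + 5*k + 4)) with R(k) = B(k−1)f(k)/C(k) = k*(k + 2)*(k + 5)**2/(8*(k + 3)).
Verify: 10*(-k - 3)/(k**4 + 12*k**3 + 49*k**2 + 78*k + 40) matches t_k.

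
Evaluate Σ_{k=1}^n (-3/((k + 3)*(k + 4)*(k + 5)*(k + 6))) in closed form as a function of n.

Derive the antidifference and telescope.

Ratio r(k) = (k + 3)/(k + 7).
So A=k + 3 and B=k + 7, with C=1.
f must satisfy (k + 3)·f(k+1) − (k + 6)·f(k) = 1.
Bound: deg f ≤ 3.
Match coefficients ⇒ f(k) = k*(k**2 + 12*k + 47)/180.
Certificate R = B(k−1)f/C = k*(k + 6)*(k**2 + 12*k + 47)/180 gives s_k = k*(-k**2 - 12*k - 47)/(60*(k + 3)*(k + 4)*(k + 5)).
Check: Δs_k = -3/(k**4 + 18*k**3 + 119*k**2 + 342*k + 360). ✓
Evaluate: s_(n+1) = (-n**3 - 15*n**2 - 74*n - 60)/(60*(n**3 + 15*n**2 + 74*n + 120)); subtract s_(1) = -1/120 ⇒ S(n) = n*(-n**2 - 15*n - 74)/(120*(n**3 + 15*n**2 + 74*n + 120)).

S(n) = n*(-n**2 - 15*n - 74)/(120*(n**3 + 15*n**2 + 74*n + 120))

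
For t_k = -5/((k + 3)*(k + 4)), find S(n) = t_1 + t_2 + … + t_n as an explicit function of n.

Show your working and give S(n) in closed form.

S(n) = -5*n/(4*n + 16)

The ratio is (k + 3)/(k + 5).
Take A(k)=k + 3, B(k)=k + 5, C(k)=1.
Key eq: (k + 3)·f(k+1) = (k + 4)·f(k) + (1).
d = 1 from the (1,1,0) case.
Match coefficients ⇒ f(k) = k/3.
Certificate R = B(k−1)f/C = k*(k + 4)/3 gives s_k = -5*k/(3*k + 9).
Verify: -5/(k**2 + 7*k + 12) matches t_k.
Telescope: S(n) = s_(n+1) − s_(1) = 5*(-n - 1)/(3*(n + 4)) − (-5/12) = -5*n/(4*n + 16).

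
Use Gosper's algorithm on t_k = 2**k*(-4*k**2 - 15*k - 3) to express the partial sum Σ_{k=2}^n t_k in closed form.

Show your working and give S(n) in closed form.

Ratio r(k) = 2*(4*k**2 + 23*k + 22)/(4*k**2 + 15*k + 3).
A = 2, B = 1, C = k**2 + 15*k/4 + 3/4.
Solve (2)·f(k+1) − (1)·f(k) = k**2 + 15*k/4 + 3/4.
Bound: deg f ≤ 2.
Match coefficients ⇒ f(k) = (k - 1)*(4*k + 3)/4.
Get s_k = R·t_k = 2**k*(-4*k**2 + k + 3) with R(k) = B(k−1)f(k)/C(k) = (k - 1)*(4*k + 3)/(4*k**2 + 15*k + 3).
Check: Δs_k = 2**k*(-4*k**2 - 15*k - 3). ✓
Telescope: S(n) = s_(n+1) − s_(2) = 2**(n + 1)*n*(-4*n - 7) − (-44) = -8*2**n*n**2 - 14*2**n*n + 44.

S(n) = -8*2**n*n**2 - 14*2**n*n + 44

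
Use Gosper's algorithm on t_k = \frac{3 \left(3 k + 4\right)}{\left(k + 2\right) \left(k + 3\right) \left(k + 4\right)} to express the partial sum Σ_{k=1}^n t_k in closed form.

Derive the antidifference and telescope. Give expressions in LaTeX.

S(n) = \frac{n \left(2 n + 5\right)}{n^{2} + 7 n + 12}

t_(k+1)/t_k = (k + 2)*(3*k + 7)/((k + 5)*(3*k + 4)).
Gosper form: A/B · C(k+1)/C(k) with A=k + 2, B=k + 5, C=k + 4/3.
Solve (k + 2)·f(k+1) − (k + 4)·f(k) = k + 4/3.
Degrees (1,1,1) ⇒ d ≤ 2.
Solving with deg f ≤ 2: f(k) = k*(5*k + 7)/18.
So s_k = (B(k−1)f/C)·t_k = (k*(k + 4)*(5*k + 7)/(6*(3*k + 4)))·t_k = k*(5*k + 7)/(2*(k + 2)*(k + 3)).
s_(k+1) − s_k = 3*(3*k + 4)/(k**3 + 9*k**2 + 26*k + 24) = t_k.
s_(n+1) = (5*n**2 + 17*n + 12)/(2*(n**2 + 7*n + 12)) and s_(1) = 1/2, so S(n) = n*(2*n + 5)/(n**2 + 7*n + 12).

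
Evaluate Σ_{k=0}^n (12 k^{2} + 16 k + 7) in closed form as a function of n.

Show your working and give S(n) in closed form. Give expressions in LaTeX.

The ratio is (12*k**2 + 40*k + 35)/(12*k**2 + 16*k + 7).
Normal form (A,B,C) = (1, 1, k**2 + 4*k/3 + 7/12).
Solve (1)·f(k+1) − (1)·f(k) = k**2 + 4*k/3 + 7/12.
Bound: deg f ≤ 3.
Coefficient equations give f(k) = k*(4*k**2 + 2*k + 1)/12.
Get s_k = R·t_k = k*(4*k**2 + 2*k + 1) with R(k) = B(k−1)f(k)/C(k) = k*(4*k**2 + 2*k + 1)/(12*k**2 + 16*k + 7).
Check: Δs_k = 12*k**2 + 16*k + 7. ✓
Telescope: S(n) = s_(n+1) − s_(0) = 4*n**3 + 14*n**2 + 17*n + 7 − (0) = 4*n**3 + 14*n**2 + 17*n + 7.

S(n) = 4 n^{3} + 14 n^{2} + 17 n + 7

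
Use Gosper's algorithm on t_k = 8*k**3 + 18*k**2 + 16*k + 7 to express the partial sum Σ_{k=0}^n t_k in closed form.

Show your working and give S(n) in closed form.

S(n) = 2*n**4 + 10*n**3 + 19*n**2 + 18*n + 7

Compute t_(k+1)/t_k: get (8*k**3 + 42*k**2 + 76*k + 49)/(8*k**3 + 18*k**2 + 16*k + 7).
A = 1, B = 1, C = k**3 + 9*k**2/4 + 2*k + 7/8.
Key eq: (1)·f(k+1) = (1)·f(k) + (k**3 + 9*k**2/4 + 2*k + 7/8).
From deg A=0, deg B=0, deg C=3: d=4.
Coefficient equations give f(k) = k*(2*k**3 + 2*k**2 + k + 2)/8.
Then R = B(k−1)f/C = k*(2*k**3 + 2*k**2 + k + 2)/(8*k**3 + 18*k**2 + 16*k + 7), so s_k = R(k)·t_k = k*(2*k**3 + 2*k**2 + k + 2).
Check: Δs_k = 8*k**3 + 18*k**2 + 16*k + 7. ✓
Telescope: S(n) = s_(n+1) − s_(0) = 2*n**4 + 10*n**3 + 19*n**2 + 18*n + 7 − (0) = 2*n**4 + 10*n**3 + 19*n**2 + 18*n + 7.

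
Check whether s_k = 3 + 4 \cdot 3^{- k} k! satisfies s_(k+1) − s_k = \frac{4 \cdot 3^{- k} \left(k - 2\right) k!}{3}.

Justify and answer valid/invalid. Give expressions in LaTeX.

valid (s_(k+1) − s_k reduces to t_k)

s_(k+1) = (9*3**k + 4*k*factorial(k) + 4*factorial(k))/(3*3**k)
s_(k+1) − s_k = 4*(k - 2)*factorial(k)/(3*3**k)
(s_(k+1) − s_k) − t_k = 0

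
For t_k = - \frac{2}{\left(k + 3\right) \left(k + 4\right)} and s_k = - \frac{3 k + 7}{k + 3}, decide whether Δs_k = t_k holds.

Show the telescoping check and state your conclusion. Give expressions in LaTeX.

valid (s_(k+1) − s_k reduces to t_k)

s_(k+1) = (-3*k - 10)/(k + 4)
s_(k+1) − s_k = -2/(k**2 + 7*k + 12)
(s_(k+1) − s_k) − t_k = 0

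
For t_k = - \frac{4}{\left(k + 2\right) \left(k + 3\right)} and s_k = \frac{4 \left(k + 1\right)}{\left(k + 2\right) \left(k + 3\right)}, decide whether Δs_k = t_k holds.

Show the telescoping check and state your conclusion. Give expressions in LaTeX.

s_(k+1) = 4*(k + 2)/((k + 3)*(k + 4))
s_(k+1) − s_k = -4*k/(k**3 + 9*k**2 + 26*k + 24)
(s_(k+1) − s_k) − t_k = 16/(k**3 + 9*k**2 + 26*k + 24)

Invalid: residual \frac{16}{k^{3} + 9 k^{2} + 26 k + 24} ≠ 0.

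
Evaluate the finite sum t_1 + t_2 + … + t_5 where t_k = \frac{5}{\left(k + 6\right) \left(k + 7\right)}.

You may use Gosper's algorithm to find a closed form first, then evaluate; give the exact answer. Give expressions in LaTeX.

Compute t_(k+1)/t_k: get (k + 6)/(k + 8).
Gosper form: A/B · C(k+1)/C(k) with A=k + 6, B=k + 8, C=1.
f must satisfy (k + 6)·f(k+1) − (k + 7)·f(k) = 1.
Degrees (1,1,0) ⇒ d ≤ 1.
Solve for f: f(k) = k/6 (degree 1 ≤ 1).
Certificate R = B(k−1)f/C = k*(k + 7)/6 gives s_k = 5*k/(6*(k + 6)).
Verify: 5/(k**2 + 13*k + 42) matches t_k.
Σ_(k=1)^(5) t_k = s_(6) − s_(1) = 5/12 − (5/42) = 25/84.

Σ = 25/84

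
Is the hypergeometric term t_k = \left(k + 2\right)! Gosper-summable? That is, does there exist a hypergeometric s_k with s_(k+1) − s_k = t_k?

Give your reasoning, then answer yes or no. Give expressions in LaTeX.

The ratio is k + 3.
A = k + 3, B = 1, C = 1.
Solve (k + 3)·f(k+1) − (1)·f(k) = 1.
deg f ≤ -1 (via 1,0,0).
deg f ≤ -1 is impossible — no certificate.

No — t_k has no hypergeometric antidifference.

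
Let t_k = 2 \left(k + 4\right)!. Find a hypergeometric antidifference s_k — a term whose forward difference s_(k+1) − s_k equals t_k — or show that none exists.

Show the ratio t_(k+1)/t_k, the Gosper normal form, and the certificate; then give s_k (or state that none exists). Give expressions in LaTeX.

none (Gosper's algorithm certifies no s_k)

t_(k+1)/t_k = k + 5.
So A=k + 5 and B=1, with C=1.
Need (k + 5)·f(k+1) − (1)·f(k) = 1.
From deg A=1, deg B=0, deg C=0: d=-1.
deg f ≤ -1 is impossible — no certificate.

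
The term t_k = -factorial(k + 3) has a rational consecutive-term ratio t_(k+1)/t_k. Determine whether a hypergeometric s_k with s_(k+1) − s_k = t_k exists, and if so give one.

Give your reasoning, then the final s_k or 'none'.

Step 1: r(k) = k + 4.
So A=k + 4 and B=1, with C=1.
Set up (k + 4)·f(k+1) − (1)·f(k) − (1) = 0.
d = -1 from the (1,0,0) case.
Bound -1 < 0, so the key equation has no polynomial solution.

not Gosper-summable; s_k does not exist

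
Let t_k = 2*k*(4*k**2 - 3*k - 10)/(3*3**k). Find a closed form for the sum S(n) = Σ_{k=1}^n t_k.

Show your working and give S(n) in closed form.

Ratio r(k) = (k + 1)*(3*k - 4*(k + 1)**2 + 13)/(3*k*(-4*k**2 + 3*k + 10)).
Normal form (A,B,C) = (1/3, 1, k**3 - 3*k**2/4 - 5*k/2).
Need (1/3)·f(k+1) − (1)·f(k) = k**3 - 3*k**2/4 - 5*k/2.
Bound: deg f ≤ 3.
Coefficient equations give f(k) = -3*(4*k**3 + 3*k**2 - k + 3)/8.
Get s_k = R·t_k = (-4*k**3 - 3*k**2 + k - 3)/3**k with R(k) = B(k−1)f(k)/C(k) = -3*(4*k**3 + 3*k**2 - k + 3)/(2*k*(k - 2)*(4*k + 5)).
Check: Δs_k = 2*k*(4*k**2 - 3*k - 10)/(3*3**k). ✓
s_(n+1) = 3**(-n - 1)*(-4*n**3 - 15*n**2 - 17*n - 9) and s_(1) = -3, so S(n) = 3**(-n - 1)*(3**(n + 2) - 4*n**3 - 15*n**2 - 17*n - 9).

S(n) = 3**(-n - 1)*(3**(n + 2) - 4*n**3 - 15*n**2 - 17*n - 9)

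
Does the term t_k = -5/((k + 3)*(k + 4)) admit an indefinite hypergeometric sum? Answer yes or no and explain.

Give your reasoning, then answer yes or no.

Compute t_(k+1)/t_k: get (k + 3)/(k + 5).
A = k + 3, B = k + 5, C = 1.
Solve (k + 3)·f(k+1) − (k + 4)·f(k) = 1.
From deg A=1, deg B=1, deg C=0: d=1.
Solve for f: f(k) = k/3 (degree 1 ≤ 1).
R(k) = B(k−1)·f(k)/C(k) = k*(k + 4)/3; s_k = R·t_k = -5*k/(3*k + 9).
Δs = -5/(k**2 + 7*k + 12), as required.

Yes. s_k = -5*k/(3*k + 9).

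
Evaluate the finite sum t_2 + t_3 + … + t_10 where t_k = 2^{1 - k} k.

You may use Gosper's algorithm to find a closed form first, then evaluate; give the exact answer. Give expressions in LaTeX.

Σ = 381/128

Compute t_(k+1)/t_k: get (k + 1)/(2*k).
Factor: A=1/2; B=1; C=k.
f must satisfy (1/2)·f(k+1) − (1)·f(k) = k.
From deg A=0, deg B=0, deg C=1: d=1.
Coefficient equations give f(k) = -2*(k + 1).
Certificate R = B(k−1)f/C = -2*(k + 1)/k gives s_k = 2**(2 - k)*(-k - 1).
s_(k+1) − s_k = 2**(1 - k)*k = t_k.
Telescoping: Σ = s_(11) − s_(2) = -3/128 − (-3) = 381/128.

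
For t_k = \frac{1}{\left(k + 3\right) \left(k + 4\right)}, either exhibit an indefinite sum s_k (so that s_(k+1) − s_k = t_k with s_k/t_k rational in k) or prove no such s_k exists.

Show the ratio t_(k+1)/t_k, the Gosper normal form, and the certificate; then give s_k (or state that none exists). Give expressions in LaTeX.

Compute t_(k+1)/t_k: get (k + 3)/(k + 5).
Gosper form: A/B · C(k+1)/C(k) with A=k + 3, B=k + 5, C=1.
Solve (k + 3)·f(k+1) − (k + 4)·f(k) = 1.
From deg A=1, deg B=1, deg C=0: d=1.
Solve for f: f(k) = k/3 (degree 1 ≤ 1).
R(k) = B(k−1)·f(k)/C(k) = k*(k + 4)/3; s_k = R·t_k = k/(3*(k + 3)).
Verify: 1/(k**2 + 7*k + 12) matches t_k.

s_k = \frac{k}{3 \left(k + 3\right)}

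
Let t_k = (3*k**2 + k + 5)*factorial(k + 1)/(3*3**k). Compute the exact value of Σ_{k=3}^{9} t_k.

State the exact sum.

r(k) = (k + 2)*(k + 3*(k + 1)**2 + 6)/(3*(3*k**2 + k + 5)) after simplifying.
Take A(k)=k/3 + 2/3, B(k)=1, C(k)=k**2 + k/3 + 5/3.
Need (k/3 + 2/3)·f(k+1) − (1)·f(k) = k**2 + k/3 + 5/3.
Bound: deg f ≤ 1.
A polynomial solution: f(k) = 3*k + 1.
Get s_k = R·t_k = (3*k + 1)*factorial(k + 1)/3**k with R(k) = B(k−1)f(k)/C(k) = 3*(3*k + 1)/(3*k**2 + k + 5).
Verify: (3*k**2 + k + 5)*factorial(k + 1)/(3*3**k) matches t_k.
Σ_(k=3)^(9) t_k = s_(10) − s_(3) = 15276800/729 − (80/9) = 15270320/729.

Σ = 15270320/729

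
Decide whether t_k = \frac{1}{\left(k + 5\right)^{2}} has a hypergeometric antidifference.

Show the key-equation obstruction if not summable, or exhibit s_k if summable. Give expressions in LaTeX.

The ratio is (k + 5)**2/(k + 6)**2.
Factor: A=k**2 + 10*k + 25; B=k**2 + 12*k + 36; C=1.
Solve (k**2 + 10*k + 25)·f(k+1) − (k**2 + 10*k + 25)·f(k) = 1.
Bound: deg f ≤ 0.
Generic f = c0 gives residual -1; -1 = 0 cannot hold, so t_k is not Gosper-summable.

No — t_k has no hypergeometric antidifference.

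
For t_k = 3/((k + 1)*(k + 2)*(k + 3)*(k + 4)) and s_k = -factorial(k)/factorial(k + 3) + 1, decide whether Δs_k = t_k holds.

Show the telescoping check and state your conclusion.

s_(k+1) = -factorial(k + 1)/factorial(k + 4) + 1
s_(k+1) − s_k = 3/((k + 1)*(k + 2)*(k + 3)*(k + 4))
(s_(k+1) − s_k) − t_k = 0

valid (s_(k+1) − s_k reduces to t_k)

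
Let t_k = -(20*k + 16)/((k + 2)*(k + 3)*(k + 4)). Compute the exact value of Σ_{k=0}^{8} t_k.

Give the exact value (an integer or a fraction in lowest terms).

Σ = -34/11

The ratio is (k + 2)*(5*k + 9)/((k + 5)*(5*k + 4)).
So A=k + 2 and B=k + 5, with C=k + 4/5.
f must satisfy (k + 2)·f(k+1) − (k + 4)·f(k) = k + 4/5.
d = 2 from the (1,1,1) case.
Solving with deg f ≤ 2: f(k) = k*(7*k + 5)/30.
Then R = B(k−1)f/C = k*(k + 4)*(7*k + 5)/(6*(5*k + 4)), so s_k = R(k)·t_k = -2*k*(7*k + 5)/(3*(k + 2)*(k + 3)).
Verify: 4*(-5*k - 4)/(k**3 + 9*k**2 + 26*k + 24) matches t_k.
Evaluate s at k=9 and k=0: -34/11 and 0; difference -34/11.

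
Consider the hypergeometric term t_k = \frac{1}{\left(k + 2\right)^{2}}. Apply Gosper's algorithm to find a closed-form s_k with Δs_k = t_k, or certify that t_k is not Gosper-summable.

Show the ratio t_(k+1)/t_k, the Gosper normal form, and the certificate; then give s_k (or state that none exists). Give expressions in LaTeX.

Ratio r(k) = (k + 2)**2/(k + 3)**2.
Take A(k)=k**2 + 4*k + 4, B(k)=k**2 + 6*k + 9, C(k)=1.
f must satisfy (k**2 + 4*k + 4)·f(k+1) − (k**2 + 4*k + 4)·f(k) = 1.
From deg A=2, deg B=2, deg C=0: d=0.
Generic f = c0 gives residual -1; -1 = 0 cannot hold, so t_k is not Gosper-summable.

none (Gosper's algorithm certifies no s_k)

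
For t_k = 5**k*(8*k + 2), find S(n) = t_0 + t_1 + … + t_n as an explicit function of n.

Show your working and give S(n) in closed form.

S(n) = 10*5**n*n + 2

r(k) = 5*(4*k + 5)/(4*k + 1) after simplifying.
So A=5 and B=1, with C=k + 1/4.
Need (5)·f(k+1) − (1)·f(k) = k + 1/4.
Degrees (0,0,1) ⇒ d ≤ 1.
Solving with deg f ≤ 1: f(k) = (k - 1)/4.
So s_k = (B(k−1)f/C)·t_k = ((k - 1)/(4*k + 1))·t_k = 2*5**k*(k - 1).
s_(k+1) − s_k = 5**k*(8*k + 2) = t_k.
Evaluate: s_(n+1) = 10*5**n*n; subtract s_(0) = -2 ⇒ S(n) = 10*5**n*n + 2.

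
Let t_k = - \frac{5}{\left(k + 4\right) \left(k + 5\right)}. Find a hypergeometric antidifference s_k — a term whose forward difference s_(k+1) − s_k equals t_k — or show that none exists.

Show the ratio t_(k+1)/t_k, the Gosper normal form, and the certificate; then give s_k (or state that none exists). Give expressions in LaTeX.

The ratio is (k + 4)/(k + 6).
Normal form (A,B,C) = (k + 4, k + 6, 1).
Set up (k + 4)·f(k+1) − (k + 5)·f(k) − (1) = 0.
Degrees (1,1,0) ⇒ d ≤ 1.
Solve for f: f(k) = k/4 (degree 1 ≤ 1).
R(k) = B(k−1)·f(k)/C(k) = k*(k + 5)/4; s_k = R·t_k = -5*k/(4*k + 16).
Δs = -5/(k**2 + 9*k + 20), as required.

s_k = - \frac{5 k}{4 k + 16}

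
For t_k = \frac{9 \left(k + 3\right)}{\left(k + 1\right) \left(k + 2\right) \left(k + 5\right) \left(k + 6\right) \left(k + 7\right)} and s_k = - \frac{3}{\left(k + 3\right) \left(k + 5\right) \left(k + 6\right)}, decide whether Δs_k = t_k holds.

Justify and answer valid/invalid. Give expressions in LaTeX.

s_(k+1) = -3/((k + 4)*(k + 6)*(k + 7))
s_(k+1) − s_k = 3*(3*k + 13)/(k**5 + 25*k**4 + 245*k**3 + 1175*k**2 + 2754*k + 2520)
(s_(k+1) − s_k) − t_k = 6*(-4*k**2 - 27*k - 41)/(k**7 + 28*k**6 + 322*k**5 + 1960*k**4 + 6769*k**3 + 13132*k**2 + 13068*k + 5040)

Invalid: residual \frac{6 \left(- 4 k^{2} - 27 k - 41\right)}{k^{7} + 28 k^{6} + 322 k^{5} + 1960 k^{4} + 6769 k^{3} + 13132 k^{2} + 13068 k + 5040} ≠ 0.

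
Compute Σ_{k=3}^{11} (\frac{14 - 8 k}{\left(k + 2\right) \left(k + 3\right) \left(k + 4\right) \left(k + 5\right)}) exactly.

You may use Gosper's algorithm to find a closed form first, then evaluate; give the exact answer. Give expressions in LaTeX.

Σ = -19/560

r(k) = (k + 2)*(4*k - 3)/((k + 6)*(4*k - 7)) after simplifying.
Gosper form: A/B · C(k+1)/C(k) with A=k + 2, B=k + 6, C=k - 7/4.
Key eq: (k + 2)·f(k+1) = (k + 5)·f(k) + (k - 7/4).
deg f ≤ 3 (via 1,1,1).
Solving with deg f ≤ 3: f(k) = -k*(k**2 + 9*k + 74)/96.
R(k) = B(k−1)·f(k)/C(k) = -k*(k + 5)*(k**2 + 9*k + 74)/(24*(4*k - 7)); s_k = R·t_k = k*(k**2 + 9*k + 74)/(12*(k + 2)*(k + 3)*(k + 4)).
Check: Δs_k = 2*(7 - 4*k)/(k**4 + 14*k**3 + 71*k**2 + 154*k + 120). ✓
Σ_(k=3)^(11) t_k = s_(12) − s_(3) = 163/1680 − (11/84) = -19/560.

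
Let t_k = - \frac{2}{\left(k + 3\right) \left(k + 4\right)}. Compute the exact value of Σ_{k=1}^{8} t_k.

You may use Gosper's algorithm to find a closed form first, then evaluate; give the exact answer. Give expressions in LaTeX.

Step 1: r(k) = (k + 3)/(k + 5).
So A=k + 3 and B=k + 5, with C=1.
Set up (k + 3)·f(k+1) − (k + 4)·f(k) − (1) = 0.
d = 1 from the (1,1,0) case.
Match coefficients ⇒ f(k) = k/3.
R(k) = B(k−1)·f(k)/C(k) = k*(k + 4)/3; s_k = R·t_k = -2*k/(3*k + 9).
s_(k+1) − s_k = -2/(k**2 + 7*k + 12) = t_k.
Σ_(k=1)^(8) t_k = s_(9) − s_(1) = -1/2 − (-1/6) = -1/3.

Σ = -1/3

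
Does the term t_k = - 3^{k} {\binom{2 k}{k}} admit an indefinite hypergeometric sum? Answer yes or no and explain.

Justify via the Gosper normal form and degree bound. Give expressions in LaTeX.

Step 1: r(k) = 6*(2*k + 1)/(k + 1).
So A=12*k + 6 and B=k + 1, with C=1.
Need (12*k + 6)·f(k+1) − (k)·f(k) = 1.
From deg A=1, deg B=1, deg C=0: d=-1.
Bound -1 < 0, so the key equation has no polynomial solution.

No — t_k has no hypergeometric antidifference.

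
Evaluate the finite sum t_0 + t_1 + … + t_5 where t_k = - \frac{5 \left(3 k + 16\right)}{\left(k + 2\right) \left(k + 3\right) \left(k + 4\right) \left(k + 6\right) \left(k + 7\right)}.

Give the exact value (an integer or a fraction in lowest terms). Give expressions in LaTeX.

Σ = -115/864

The ratio is (k + 2)*(k + 6)*(3*k + 19)/((k + 5)*(k + 8)*(3*k + 16)).
A = k + 2, B = k + 8, C = k**2 + 31*k/3 + 80/3.
Solve (k + 2)·f(k+1) − (k + 7)·f(k) = k**2 + 31*k/3 + 80/3.
Bound: deg f ≤ 5.
Solving with deg f ≤ 5: f(k) = k*(k + 4)*(k + 5)*(k**2 + 11*k + 36)/108.
So s_k = (B(k−1)f/C)·t_k = (k*(k + 4)*(k + 7)*(k**2 + 11*k + 36)/(36*(3*k + 16)))·t_k = 5*k*(-k**2 - 11*k - 36)/(36*(k**3 + 11*k**2 + 36*k + 36)).
Δs = 5*(-3*k - 16)/(k**5 + 22*k**4 + 185*k**3 + 740*k**2 + 1404*k + 1008), as required.
Sum = s_(6) − s_(0); s_(6) = -115/864, s_(0) = 0 ⇒ -115/864.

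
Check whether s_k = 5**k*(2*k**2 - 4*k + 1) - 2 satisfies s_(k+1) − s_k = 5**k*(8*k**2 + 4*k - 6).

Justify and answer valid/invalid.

s_(k+1) = 10*5**k*k**2 - 5*5**k - 2
s_(k+1) − s_k = 5**k*(8*k**2 + 4*k - 6)
(s_(k+1) − s_k) − t_k = 0

valid; difference matches t_k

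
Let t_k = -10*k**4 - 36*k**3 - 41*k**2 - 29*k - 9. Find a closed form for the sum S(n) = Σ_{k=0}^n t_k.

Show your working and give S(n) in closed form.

r(k) = (10*k**4 + 76*k**3 + 209*k**2 + 259*k + 125)/(10*k**4 + 36*k**3 + 41*k**2 + 29*k + 9) after simplifying.
So A=1 and B=1, with C=k**4 + 18*k**3/5 + 41*k**2/10 + 29*k/10 + 9/10.
Key eq: (1)·f(k+1) = (1)·f(k) + (k**4 + 18*k**3/5 + 41*k**2/10 + 29*k/10 + 9/10).
Bound: deg f ≤ 5.
Solve for f: f(k) = k*(2*k**4 + 4*k**3 - k**2 + 3*k + 1)/10 (degree 5 ≤ 5).
So s_k = (B(k−1)f/C)·t_k = (k*(2*k**4 + 4*k**3 - k**2 + 3*k + 1)/(10*k**4 + 36*k**3 + 41*k**2 + 29*k + 9))·t_k = k*(-2*k**4 - 4*k**3 + k**2 - 3*k - 1).
Verify: -10*k**4 - 36*k**3 - 41*k**2 - 29*k - 9 matches t_k.
Σ_(k=0)^n t_k = s_(n+1) − s_(0) = (-2*n**5 - 14*n**4 - 35*n**3 - 44*n**2 - 30*n - 9) − (0), i.e. -2*n**5 - 14*n**4 - 35*n**3 - 44*n**2 - 30*n - 9.

S(n) = -2*n**5 - 14*n**4 - 35*n**3 - 44*n**2 - 30*n - 9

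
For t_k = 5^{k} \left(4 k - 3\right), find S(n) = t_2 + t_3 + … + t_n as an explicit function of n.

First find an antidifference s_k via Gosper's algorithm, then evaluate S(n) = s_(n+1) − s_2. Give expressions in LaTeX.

The ratio is 5*(4*k + 1)/(4*k - 3).
So A=5 and B=1, with C=k - 3/4.
Solve (5)·f(k+1) − (1)·f(k) = k - 3/4.
deg f ≤ 1 (via 0,0,1).
Solve for f: f(k) = (k - 2)/4 (degree 1 ≤ 1).
Get s_k = R·t_k = 5**k*(k - 2) with R(k) = B(k−1)f(k)/C(k) = (k - 2)/(4*k - 3).
s_(k+1) − s_k = 5**k*(4*k - 3) = t_k.
s_(n+1) = 5**(n + 1)*(n - 1) and s_(2) = 0, so S(n) = 5**(n + 1)*(n - 1).

S(n) = 5^{n + 1} \left(n - 1\right)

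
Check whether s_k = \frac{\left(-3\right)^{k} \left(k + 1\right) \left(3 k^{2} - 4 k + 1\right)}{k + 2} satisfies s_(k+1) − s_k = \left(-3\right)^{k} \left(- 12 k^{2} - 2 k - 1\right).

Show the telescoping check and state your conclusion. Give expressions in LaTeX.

s_(k+1) = 3*(-3)**k*k*(-3*k**2 - 8*k - 4)/(k + 3)
s_(k+1) − s_k = (-3)**k*(-12*k**4 - 50*k**3 - 54*k**2 - 16*k - 3)/(k**2 + 5*k + 6)
(s_(k+1) − s_k) − t_k = (-3)**k*(12*k**3 + 29*k**2 + k + 3)/(k**2 + 5*k + 6)

Invalid: residual \frac{\left(-3\right)^{k} \left(12 k^{3} + 29 k^{2} + k + 3\right)}{k^{2} + 5 k + 6} ≠ 0.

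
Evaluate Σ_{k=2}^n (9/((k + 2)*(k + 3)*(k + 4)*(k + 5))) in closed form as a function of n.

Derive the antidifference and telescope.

S(n) = (n**3 + 12*n**2 + 47*n - 60)/(40*(n**3 + 12*n**2 + 47*n + 60))

The ratio is (k + 2)/(k + 6).
So A=k + 2 and B=k + 6, with C=1.
Key eq: (k + 2)·f(k+1) = (k + 5)·f(k) + (1).
Degrees (1,1,0) ⇒ d ≤ 3.
Coefficient equations give f(k) = k*(k**2 + 9*k + 26)/72.
R(k) = B(k−1)·f(k)/C(k) = k*(k + 5)*(k**2 + 9*k + 26)/72; s_k = R·t_k = k*(k**2 + 9*k + 26)/(8*(k + 2)*(k + 3)*(k + 4)).
Δs = 9/(k**4 + 14*k**3 + 71*k**2 + 154*k + 120), as required.
Evaluate: s_(n+1) = (n**3 + 12*n**2 + 47*n + 36)/(8*(n**3 + 12*n**2 + 47*n + 60)); subtract s_(2) = 1/10 ⇒ S(n) = (n**3 + 12*n**2 + 47*n - 60)/(40*(n**3 + 12*n**2 + 47*n + 60)).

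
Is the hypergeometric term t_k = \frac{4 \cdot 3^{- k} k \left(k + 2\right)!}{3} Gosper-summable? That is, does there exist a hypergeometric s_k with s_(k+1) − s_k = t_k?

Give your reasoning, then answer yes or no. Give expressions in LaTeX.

Yes. s_k = 4 \cdot 3^{- k} \left(k + 2\right)!.

Ratio r(k) = (k + 1)*(k + 3)/(3*k).
Factor: A=k/3 + 1; B=1; C=k.
f must satisfy (k/3 + 1)·f(k+1) − (1)·f(k) = k.
deg f ≤ 0 (via 1,0,1).
Coefficient equations give f(k) = 3.
Get s_k = R·t_k = 4*factorial(k + 2)/3**k with R(k) = B(k−1)f(k)/C(k) = 3/k.
Verify: 4*k*factorial(k + 2)/(3*3**k) matches t_k.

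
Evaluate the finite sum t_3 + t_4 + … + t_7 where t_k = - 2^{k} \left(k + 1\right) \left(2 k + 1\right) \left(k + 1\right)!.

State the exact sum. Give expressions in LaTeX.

t_(k+1)/t_k = (k + 2)**2*(4*k + 6)/((k + 1)*(2*k + 1)).
So A=2*k + 4 and B=1, with C=k**2 + 3*k/2 + 1/2.
Set up (2*k + 4)·f(k+1) − (1)·f(k) − (k**2 + 3*k/2 + 1/2) = 0.
d = 1 from the (1,0,2) case.
Coefficient equations give f(k) = (k - 1)/2.
Get s_k = R·t_k = -2**k*(k - 1)*factorial(k + 1) with R(k) = B(k−1)f(k)/C(k) = (k - 1)/((k + 1)*(2*k + 1)).
Check: Δs_k = -2**k*(k + 1)*(2*k + 1)*factorial(k + 1). ✓
Evaluate s at k=8 and k=3: -650280960 and -384; difference -650280576.

Σ = -650280576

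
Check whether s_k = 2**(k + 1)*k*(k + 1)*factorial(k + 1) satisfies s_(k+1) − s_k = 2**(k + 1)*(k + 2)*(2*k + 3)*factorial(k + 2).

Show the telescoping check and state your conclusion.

s_(k+1) = 2**(k + 2)*(k + 1)*(k + 2)*factorial(k + 2)
s_(k+1) − s_k = 2**(k + 1)*(k + 1)*(2*k**2 + 7*k + 8)*factorial(k + 1)
(s_(k+1) − s_k) − t_k = -2**(k + 1)*(2*k**2 + 5*k + 4)*factorial(k + 1)

Invalid: residual -2**(k + 1)*(2*k**2 + 5*k + 4)*factorial(k + 1) ≠ 0.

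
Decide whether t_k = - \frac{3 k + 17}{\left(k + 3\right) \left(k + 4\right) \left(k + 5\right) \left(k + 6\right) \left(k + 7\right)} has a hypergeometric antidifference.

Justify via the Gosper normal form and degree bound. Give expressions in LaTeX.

Yes. s_k = \frac{k \left(- k^{2} - 13 k - 54\right)}{72 \left(k^{3} + 13 k^{2} + 54 k + 72\right)}.

r(k) = (k + 3)*(3*k + 20)/((k + 8)*(3*k + 17)) after simplifying.
So A=k + 3 and B=k + 8, with C=k + 17/3.
f must satisfy (k + 3)·f(k+1) − (k + 7)·f(k) = k + 17/3.
Degrees (1,1,1) ⇒ d ≤ 4.
Solving with deg f ≤ 4: f(k) = k*(k + 5)*(k**2 + 13*k + 54)/216.
R(k) = B(k−1)·f(k)/C(k) = k*(k + 5)*(k + 7)*(k**2 + 13*k + 54)/(72*(3*k + 17)); s_k = R·t_k = k*(-k**2 - 13*k - 54)/(72*(k**3 + 13*k**2 + 54*k + 72)).
Δs = (-3*k - 17)/(k**5 + 25*k**4 + 245*k**3 + 1175*k**2 + 2754*k + 2520), as required.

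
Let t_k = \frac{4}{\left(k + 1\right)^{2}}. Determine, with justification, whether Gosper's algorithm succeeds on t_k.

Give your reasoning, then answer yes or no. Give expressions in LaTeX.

No — t_k has no hypergeometric antidifference.

Step 1: r(k) = (k + 1)**2/(k + 2)**2.
A = k**2 + 2*k + 1, B = k**2 + 4*k + 4, C = 1.
Set up (k**2 + 2*k + 1)·f(k+1) − (k**2 + 2*k + 1)·f(k) − (1) = 0.
From deg A=2, deg B=2, deg C=0: d=0.
f = c0 ⇒ A·f(k+1) − B(k−1)·f(k) − C = -1. The system {-1 = 0} is inconsistent; no antidifference.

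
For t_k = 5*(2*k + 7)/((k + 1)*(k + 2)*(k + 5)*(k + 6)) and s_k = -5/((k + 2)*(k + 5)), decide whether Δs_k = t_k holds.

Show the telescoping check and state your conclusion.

s_(k+1) = -5/((k + 3)*(k + 6))
s_(k+1) − s_k = 10*(k + 4)/(k**4 + 16*k**3 + 91*k**2 + 216*k + 180)
(s_(k+1) − s_k) − t_k = 5*(-3*k - 13)/(k**5 + 17*k**4 + 107*k**3 + 307*k**2 + 396*k + 180)

Invalid: residual 5*(-3*k - 13)/(k**5 + 17*k**4 + 107*k**3 + 307*k**2 + 396*k + 180) ≠ 0.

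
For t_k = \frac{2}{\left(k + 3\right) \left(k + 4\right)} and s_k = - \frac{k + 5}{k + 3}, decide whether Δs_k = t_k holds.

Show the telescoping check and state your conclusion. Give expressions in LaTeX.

valid; difference matches t_k

s_(k+1) = (-k - 6)/(k + 4)
s_(k+1) − s_k = 2/(k**2 + 7*k + 12)
(s_(k+1) − s_k) − t_k = 0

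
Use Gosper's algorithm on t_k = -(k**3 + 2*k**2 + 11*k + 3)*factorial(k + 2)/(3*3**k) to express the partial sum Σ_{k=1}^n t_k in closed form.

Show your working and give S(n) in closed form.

S(n) = (30*3**n - n**5*factorial(n) - 8*n**4*factorial(n) - 28*n**3*factorial(n) - 58*n**2*factorial(n) - 67*n*factorial(n) - 30*factorial(n))/(3*3**n)

r(k) = (k**4 + 8*k**3 + 33*k**2 + 71*k + 51)/(3*(k**3 + 2*k**2 + 11*k + 3)) after simplifying.
A = k/3 + 1, B = 1, C = k**3 + 2*k**2 + 11*k + 3.
Solve (k/3 + 1)·f(k+1) − (1)·f(k) = k**3 + 2*k**2 + 11*k + 3.
From deg A=1, deg B=0, deg C=3: d=2.
A polynomial solution: f(k) = 3*(k**2 + 4).
Then R = B(k−1)f/C = 3*(k**2 + 4)/(k**3 + 2*k**2 + 11*k + 3), so s_k = R(k)·t_k = -(k**2 + 4)*factorial(k + 2)/3**k.
Δs = -(k**3 + 2*k**2 + 11*k + 3)*factorial(k + 2)/(3*3**k), as required.
Σ_(k=1)^n t_k = s_(n+1) − s_(1) = (-3**(-n - 1)*(n**2 + 2*n + 5)*factorial(n + 3)) − (-10), i.e. (30*3**n - n**5*factorial(n) - 8*n**4*factorial(n) - 28*n**3*factorial(n) - 58*n**2*factorial(n) - 67*n*factorial(n) - 30*factorial(n))/(3*3**n).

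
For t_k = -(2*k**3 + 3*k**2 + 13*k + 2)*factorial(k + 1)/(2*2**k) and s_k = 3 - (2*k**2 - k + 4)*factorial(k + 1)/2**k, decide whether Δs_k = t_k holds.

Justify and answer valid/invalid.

Valid: the claim telescopes to t_k.

s_(k+1) = -2**(-k - 1)*(-k + 2*(k + 1)**2 + 3)*factorial(k + 2) + 3
s_(k+1) − s_k = -(2*k**3 + 3*k**2 + 13*k + 2)*factorial(k + 1)/(2*2**k)
(s_(k+1) − s_k) − t_k = 0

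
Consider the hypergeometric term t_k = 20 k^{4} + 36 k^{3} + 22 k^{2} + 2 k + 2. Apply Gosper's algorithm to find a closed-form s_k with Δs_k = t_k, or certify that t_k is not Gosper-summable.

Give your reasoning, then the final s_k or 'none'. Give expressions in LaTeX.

r(k) = (10*k**4 + 58*k**3 + 125*k**2 + 117*k + 41)/(10*k**4 + 18*k**3 + 11*k**2 + k + 1) after simplifying.
Factor: A=1; B=1; C=k**4 + 9*k**3/5 + 11*k**2/10 + k/10 + 1/10.
f must satisfy (1)·f(k+1) − (1)·f(k) = k**4 + 9*k**3/5 + 11*k**2/10 + k/10 + 1/10.
Degrees (0,0,4) ⇒ d ≤ 5.
Match coefficients ⇒ f(k) = k*(4*k**4 - k**3 - 4*k**2 - k + 4)/20.
Then R = B(k−1)f/C = k*(4*k**4 - k**3 - 4*k**2 - k + 4)/(2*(10*k**4 + 18*k**3 + 11*k**2 + k + 1)), so s_k = R(k)·t_k = k*(4*k**4 - k**3 - 4*k**2 - k + 4).
Δs = 20*k**4 + 36*k**3 + 22*k**2 + 2*k + 2, as required.

s_k = k \left(4 k^{4} - k^{3} - 4 k^{2} - k + 4\right)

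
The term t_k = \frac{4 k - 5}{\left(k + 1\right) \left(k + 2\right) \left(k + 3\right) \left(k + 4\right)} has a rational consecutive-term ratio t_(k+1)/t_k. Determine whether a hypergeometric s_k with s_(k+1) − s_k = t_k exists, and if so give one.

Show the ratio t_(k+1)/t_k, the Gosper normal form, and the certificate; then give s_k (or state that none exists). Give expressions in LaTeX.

Step 1: r(k) = (k + 1)*(4*k - 1)/((k + 5)*(4*k - 5)).
Factor: A=k + 1; B=k + 5; C=k - 5/4.
Solve (k + 1)·f(k+1) − (k + 4)·f(k) = k - 5/4.
deg f ≤ 3 (via 1,1,1).
Solve for f: f(k) = -k*(k**2 + 6*k + 23)/24 (degree 3 ≤ 3).
Then R = B(k−1)f/C = -k*(k + 4)*(k**2 + 6*k + 23)/(6*(4*k - 5)), so s_k = R(k)·t_k = k*(-k**2 - 6*k - 23)/(6*(k + 1)*(k + 2)*(k + 3)).
s_(k+1) − s_k = (4*k - 5)/(k**4 + 10*k**3 + 35*k**2 + 50*k + 24) = t_k.

s_k = \frac{k \left(- k^{2} - 6 k - 23\right)}{6 \left(k + 1\right) \left(k + 2\right) \left(k + 3\right)}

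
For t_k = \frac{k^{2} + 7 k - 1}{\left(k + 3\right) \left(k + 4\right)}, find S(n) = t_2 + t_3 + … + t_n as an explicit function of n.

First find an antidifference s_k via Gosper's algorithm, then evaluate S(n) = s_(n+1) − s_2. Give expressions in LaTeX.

The ratio is (k + 3)*(7*k + (k + 1)**2 + 6)/((k + 5)*(k**2 + 7*k - 1)).
A = k + 3, B = k + 5, C = k**2 + 7*k - 1.
Set up (k + 3)·f(k+1) − (k + 4)·f(k) − (k**2 + 7*k - 1) = 0.
Degrees (1,1,2) ⇒ d ≤ 2.
Match coefficients ⇒ f(k) = k*(3*k - 4)/3.
R(k) = B(k−1)·f(k)/C(k) = k*(k + 4)*(3*k - 4)/(3*(k**2 + 7*k - 1)); s_k = R·t_k = k*(3*k - 4)/(3*(k + 3)).
Δs = (k**2 + 7*k - 1)/(k**2 + 7*k + 12), as required.
Σ_(k=2)^n t_k = s_(n+1) − s_(2) = ((3*n**2 + 2*n - 1)/(3*(n + 4))) − (4/15), i.e. (5*n**2 + 2*n - 7)/(5*(n + 4)).

S(n) = \frac{5 n^{2} + 2 n - 7}{5 \left(n + 4\right)}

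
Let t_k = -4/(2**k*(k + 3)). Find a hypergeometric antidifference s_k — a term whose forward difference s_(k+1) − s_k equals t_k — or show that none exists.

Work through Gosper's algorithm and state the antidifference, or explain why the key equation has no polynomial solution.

none (Gosper's algorithm certifies no s_k)

Compute t_(k+1)/t_k: get (k + 3)/(2*(k + 4)).
Normal form (A,B,C) = (k/2 + 3/2, k + 4, 1).
Need (k/2 + 3/2)·f(k+1) − (k + 3)·f(k) = 1.
d = -1 from the (1,1,0) case.
deg f ≤ -1 is impossible — no certificate.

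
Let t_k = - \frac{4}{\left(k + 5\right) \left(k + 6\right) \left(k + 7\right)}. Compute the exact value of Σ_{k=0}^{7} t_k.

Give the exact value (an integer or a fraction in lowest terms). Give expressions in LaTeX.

r(k) = (k + 5)/(k + 8) after simplifying.
A = k + 5, B = k + 8, C = 1.
Set up (k + 5)·f(k+1) − (k + 7)·f(k) − (1) = 0.
From deg A=1, deg B=1, deg C=0: d=2.
Coefficient equations give f(k) = k*(k + 11)/60.
Get s_k = R·t_k = k*(-k - 11)/(15*(k + 5)*(k + 6)) with R(k) = B(k−1)f(k)/C(k) = k*(k + 7)*(k + 11)/60.
Δs = -4/(k**3 + 18*k**2 + 107*k + 210), as required.
Evaluate s at k=8 and k=0: -76/1365 and 0; difference -76/1365.

Σ = -76/1365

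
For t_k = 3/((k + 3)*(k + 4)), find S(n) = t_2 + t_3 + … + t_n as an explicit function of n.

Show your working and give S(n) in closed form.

S(n) = 3*(n - 1)/(5*(n + 4))

Ratio r(k) = (k + 3)/(k + 5).
Normal form (A,B,C) = (k + 3, k + 5, 1).
Key eq: (k + 3)·f(k+1) = (k + 4)·f(k) + (1).
Bound: deg f ≤ 1.
Solve for f: f(k) = k/3 (degree 1 ≤ 1).
So s_k = (B(k−1)f/C)·t_k = (k*(k + 4)/3)·t_k = k/(k + 3).
Δs = 3/(k**2 + 7*k + 12), as required.
s_(n+1) = (n + 1)/(n + 4) and s_(2) = 2/5, so S(n) = 3*(n - 1)/(5*(n + 4)).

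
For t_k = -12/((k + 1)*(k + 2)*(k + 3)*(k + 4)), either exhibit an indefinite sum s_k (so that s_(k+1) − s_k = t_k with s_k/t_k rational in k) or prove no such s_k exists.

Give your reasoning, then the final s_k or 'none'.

s_k = 2*k*(-k**2 - 6*k - 11)/(3*(k + 1)*(k + 2)*(k + 3))

Step 1: r(k) = (k + 1)/(k + 5).
Normal form (A,B,C) = (k + 1, k + 5, 1).
f must satisfy (k + 1)·f(k+1) − (k + 4)·f(k) = 1.
d = 3 from the (1,1,0) case.
A polynomial solution: f(k) = k*(k**2 + 6*k + 11)/18.
Certificate R = B(k−1)f/C = k*(k + 4)*(k**2 + 6*k + 11)/18 gives s_k = 2*k*(-k**2 - 6*k - 11)/(3*(k + 1)*(k + 2)*(k + 3)).
Check: Δs_k = -12/(k**4 + 10*k**3 + 35*k**2 + 50*k + 24). ✓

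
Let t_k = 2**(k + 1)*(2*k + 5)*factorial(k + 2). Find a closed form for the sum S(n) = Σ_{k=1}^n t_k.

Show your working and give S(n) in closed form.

S(n) = 4*2**n*factorial(n + 3) - 24

r(k) = 2*(k + 3)*(2*k + 7)/(2*k + 5) after simplifying.
Normal form (A,B,C) = (2*k + 6, 1, k + 5/2).
Solve (2*k + 6)·f(k+1) − (1)·f(k) = k + 5/2.
Degrees (1,0,1) ⇒ d ≤ 0.
Solving with deg f ≤ 0: f(k) = 1/2.
So s_k = (B(k−1)f/C)·t_k = (1/(2*k + 5))·t_k = 2**(k + 1)*factorial(k + 2).
Δs = 2**(k + 1)*(2*k + 5)*factorial(k + 2), as required.
Σ_(k=1)^n t_k = s_(n+1) − s_(1) = (2**(n + 2)*factorial(n + 3)) − (24), i.e. 4*2**n*factorial(n + 3) - 24.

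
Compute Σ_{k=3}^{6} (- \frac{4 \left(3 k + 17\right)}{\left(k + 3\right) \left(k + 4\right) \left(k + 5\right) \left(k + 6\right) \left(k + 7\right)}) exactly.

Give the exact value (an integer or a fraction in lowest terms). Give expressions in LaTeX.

Σ = -1052/135135

Ratio r(k) = (k + 3)*(3*k + 20)/((k + 8)*(3*k + 17)).
Take A(k)=k + 3, B(k)=k + 8, C(k)=k + 17/3.
Key eq: (k + 3)·f(k+1) = (k + 7)·f(k) + (k + 17/3).
deg f ≤ 4 (via 1,1,1).
Match coefficients ⇒ f(k) = k*(k + 5)*(k**2 + 13*k + 54)/216.
Certificate R = B(k−1)f/C = k*(k + 5)*(k + 7)*(k**2 + 13*k + 54)/(72*(3*k + 17)) gives s_k = k*(-k**2 - 13*k - 54)/(18*(k**3 + 13*k**2 + 54*k + 72)).
s_(k+1) − s_k = 4*(-3*k - 17)/(k**5 + 25*k**4 + 245*k**3 + 1175*k**2 + 2754*k + 2520) = t_k.
Evaluate s at k=7 and k=3: -679/12870 and -17/378; difference -1052/135135.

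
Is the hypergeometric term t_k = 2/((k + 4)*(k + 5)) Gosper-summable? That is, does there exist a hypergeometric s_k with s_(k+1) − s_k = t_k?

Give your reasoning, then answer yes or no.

Step 1: r(k) = (k + 4)/(k + 6).
Normal form (A,B,C) = (k + 4, k + 6, 1).
Set up (k + 4)·f(k+1) − (k + 5)·f(k) − (1) = 0.
Bound: deg f ≤ 1.
Match coefficients ⇒ f(k) = k/4.
So s_k = (B(k−1)f/C)·t_k = (k*(k + 5)/4)·t_k = k/(2*(k + 4)).
Verify: 2/(k**2 + 9*k + 20) matches t_k.

Yes. s_k = k/(2*(k + 4)).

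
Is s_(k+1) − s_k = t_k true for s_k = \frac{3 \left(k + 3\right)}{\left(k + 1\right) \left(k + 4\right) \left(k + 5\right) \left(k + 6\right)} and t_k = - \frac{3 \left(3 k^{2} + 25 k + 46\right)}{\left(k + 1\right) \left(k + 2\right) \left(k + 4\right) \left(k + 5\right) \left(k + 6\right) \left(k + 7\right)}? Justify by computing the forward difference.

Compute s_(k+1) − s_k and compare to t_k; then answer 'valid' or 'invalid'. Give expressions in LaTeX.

Invalid: residual \frac{12 \left(2 k + 5\right)}{k^{6} + 25 k^{5} + 247 k^{4} + 1219 k^{3} + 3112 k^{2} + 3796 k + 1680} ≠ 0.

s_(k+1) = 3*(k + 4)/((k + 2)*(k + 5)*(k + 6)*(k + 7))
s_(k+1) − s_k = 3*(-3*k**2 - 17*k - 26)/(k**6 + 25*k**5 + 247*k**4 + 1219*k**3 + 3112*k**2 + 3796*k + 1680)
(s_(k+1) − s_k) − t_k = 12*(2*k + 5)/(k**6 + 25*k**5 + 247*k**4 + 1219*k**3 + 3112*k**2 + 3796*k + 1680)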